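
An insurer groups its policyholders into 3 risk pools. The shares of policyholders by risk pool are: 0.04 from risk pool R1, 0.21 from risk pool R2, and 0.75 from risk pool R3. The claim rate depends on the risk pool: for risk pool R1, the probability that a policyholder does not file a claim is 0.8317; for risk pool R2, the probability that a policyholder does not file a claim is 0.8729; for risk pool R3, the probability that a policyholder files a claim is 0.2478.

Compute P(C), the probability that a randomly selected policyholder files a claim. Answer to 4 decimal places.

0.2193

P(C|R1) = 1 − 0.8317 = 0.1683.
P(C|R2) = 1 − 0.8729 = 0.1271.
Using total probability over the partition,
P(C) = P(C|R1)·P(R1) + P(C|R2)·P(R2) + P(C|R3)·P(R3)
      = 0.1683·0.04 + 0.1271·0.21 + 0.2478·0.75
      = 0.006732 + 0.026691 + 0.18585 = 0.219273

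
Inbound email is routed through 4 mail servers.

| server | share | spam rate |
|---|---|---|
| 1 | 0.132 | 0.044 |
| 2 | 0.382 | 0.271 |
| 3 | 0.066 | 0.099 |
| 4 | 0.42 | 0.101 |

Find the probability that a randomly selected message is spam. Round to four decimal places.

Summing over the partition,
P(S) = P(S|1)·P(1) + P(S|2)·P(2) + P(S|3)·P(3) + P(S|4)·P(4)
      = 0.044·0.132 + 0.271·0.382 + 0.099·0.066 + 0.101·0.42
      = 0.005808 + 0.103522 + 0.006534 + 0.04242 = 0.158284

P(S) ≈ 0.1583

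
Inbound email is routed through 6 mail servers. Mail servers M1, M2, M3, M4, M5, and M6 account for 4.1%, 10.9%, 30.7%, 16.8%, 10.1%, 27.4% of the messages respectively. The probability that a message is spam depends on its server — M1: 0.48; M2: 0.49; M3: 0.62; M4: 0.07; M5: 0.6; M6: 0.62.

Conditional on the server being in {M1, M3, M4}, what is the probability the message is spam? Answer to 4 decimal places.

P(S|J) ≈ 0.4298

Let J = {M1, M3, M4}.
P(J) = 0.041 + 0.307 + 0.168 = 0.516.
P(S ∩ J) = 0.48·0.041 + 0.62·0.307 + 0.07·0.168 = 0.01968 + 0.19034 + 0.01176 = 0.22178.
P(S | J) = 0.22178 / 0.516 = 0.429806…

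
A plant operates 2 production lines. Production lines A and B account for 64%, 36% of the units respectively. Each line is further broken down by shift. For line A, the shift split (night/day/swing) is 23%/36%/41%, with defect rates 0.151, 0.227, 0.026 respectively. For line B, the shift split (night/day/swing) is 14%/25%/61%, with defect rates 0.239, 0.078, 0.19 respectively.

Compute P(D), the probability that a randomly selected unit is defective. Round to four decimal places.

P(D|A) = 0.23·0.151 + 0.36·0.227 + 0.41·0.026 = 0.03473 + 0.08172 + 0.01066 = 0.12711
P(D|B) = 0.14·0.239 + 0.25·0.078 + 0.61·0.19 = 0.03346 + 0.0195 + 0.1159 = 0.16886
Then overall,
P(D) = 0.64·0.12711 + 0.36·0.16886
      = 0.0813504 + 0.0607896 = 0.14214

0.1421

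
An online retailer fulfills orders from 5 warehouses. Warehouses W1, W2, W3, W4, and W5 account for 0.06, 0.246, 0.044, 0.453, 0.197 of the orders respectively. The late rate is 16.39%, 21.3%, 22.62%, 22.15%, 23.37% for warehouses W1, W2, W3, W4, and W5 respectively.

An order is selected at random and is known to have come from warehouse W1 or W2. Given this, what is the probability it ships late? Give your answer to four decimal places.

0.2034

Let S = {W1, W2}.
P(S) = 0.06 + 0.246 = 0.306.
P(L ∩ S) = 0.1639·0.06 + 0.213·0.246 = 0.009834 + 0.052398 = 0.062232.
P(L | S) = 0.062232 / 0.306 = 0.203373…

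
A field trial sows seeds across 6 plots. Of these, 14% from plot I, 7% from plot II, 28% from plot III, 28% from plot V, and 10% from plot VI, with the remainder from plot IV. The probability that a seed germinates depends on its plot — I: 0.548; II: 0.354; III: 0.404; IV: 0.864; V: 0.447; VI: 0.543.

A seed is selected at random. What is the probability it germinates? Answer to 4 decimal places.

0.5064

P(IV) = 1 − (0.14 + 0.07 + 0.28 + 0.28 + 0.1) = 0.13.
Summing over the partition,
P(G) = P(G|I)·P(I) + P(G|II)·P(II) + P(G|III)·P(III) + P(G|IV)·P(IV) + P(G|V)·P(V) + P(G|VI)·P(VI)
      = 0.548·0.14 + 0.354·0.07 + 0.404·0.28 + 0.864·0.13 + 0.447·0.28 + 0.543·0.1
      = 0.07672 + 0.02478 + 0.11312 + 0.11232 + 0.12516 + 0.0543 = 0.5064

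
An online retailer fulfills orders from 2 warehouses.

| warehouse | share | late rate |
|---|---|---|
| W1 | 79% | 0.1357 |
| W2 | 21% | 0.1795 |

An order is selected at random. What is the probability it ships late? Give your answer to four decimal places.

P(L) ≈ 0.1449

Using total probability over the partition,
P(L) = P(L|W1)·P(W1) + P(L|W2)·P(W2)
      = 0.1357·0.79 + 0.1795·0.21
      = 0.107203 + 0.037695 = 0.144898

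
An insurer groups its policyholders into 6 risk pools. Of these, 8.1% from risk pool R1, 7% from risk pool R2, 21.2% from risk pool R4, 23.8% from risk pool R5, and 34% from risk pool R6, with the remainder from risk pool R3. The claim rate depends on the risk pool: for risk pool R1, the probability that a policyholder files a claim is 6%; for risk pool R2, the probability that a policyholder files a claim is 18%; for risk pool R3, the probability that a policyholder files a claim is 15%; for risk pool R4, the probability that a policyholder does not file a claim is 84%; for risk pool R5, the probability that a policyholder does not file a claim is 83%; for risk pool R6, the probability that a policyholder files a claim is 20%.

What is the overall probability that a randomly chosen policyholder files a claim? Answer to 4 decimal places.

P(R3) = 1 − (0.081 + 0.07 + 0.212 + 0.238 + 0.34) = 0.059.
P(C|R4) = 1 − 0.84 = 0.16.
P(C|R5) = 1 − 0.83 = 0.17.
P(C) = P(C|R1)·P(R1) + P(C|R2)·P(R2) + P(C|R3)·P(R3) + P(C|R4)·P(R4) + P(C|R5)·P(R5) + P(C|R6)·P(R6)
      = 0.06·0.081 + 0.18·0.07 + 0.15·0.059 + 0.16·0.212 + 0.17·0.238 + 0.2·0.34
      = 0.00486 + 0.0126 + 0.00885 + 0.03392 + 0.04046 + 0.068 = 0.16869

P(C) ≈ 0.1687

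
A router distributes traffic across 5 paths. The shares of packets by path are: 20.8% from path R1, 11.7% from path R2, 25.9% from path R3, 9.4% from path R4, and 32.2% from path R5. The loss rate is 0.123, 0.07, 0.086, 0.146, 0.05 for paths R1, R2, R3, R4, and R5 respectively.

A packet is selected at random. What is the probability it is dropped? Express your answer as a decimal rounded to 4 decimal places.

Using total probability over the partition,
P(L) = P(L|R1)·P(R1) + P(L|R2)·P(R2) + P(L|R3)·P(R3) + P(L|R4)·P(R4) + P(L|R5)·P(R5)
      = 0.123·0.208 + 0.07·0.117 + 0.086·0.259 + 0.146·0.094 + 0.05·0.322
      = 0.025584 + 0.00819 + 0.022274 + 0.013724 + 0.0161 = 0.085872

0.0859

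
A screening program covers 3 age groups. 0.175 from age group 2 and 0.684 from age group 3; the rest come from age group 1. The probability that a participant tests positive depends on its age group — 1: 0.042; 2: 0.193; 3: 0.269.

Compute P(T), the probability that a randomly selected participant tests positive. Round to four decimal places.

P(1) = 1 − (0.175 + 0.684) = 0.141.
P(T) = P(T|1)·P(1) + P(T|2)·P(2) + P(T|3)·P(3)
      = 0.042·0.141 + 0.193·0.175 + 0.269·0.684
      = 0.005922 + 0.033775 + 0.183996 = 0.223693

0.2237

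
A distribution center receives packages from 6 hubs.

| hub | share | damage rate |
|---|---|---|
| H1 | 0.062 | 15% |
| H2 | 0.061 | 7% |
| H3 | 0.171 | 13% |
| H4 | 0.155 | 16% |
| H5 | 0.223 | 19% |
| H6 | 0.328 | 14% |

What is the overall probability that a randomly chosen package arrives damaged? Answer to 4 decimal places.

P(D) = P(D|H1)·P(H1) + P(D|H2)·P(H2) + P(D|H3)·P(H3) + P(D|H4)·P(H4) + P(D|H5)·P(H5) + P(D|H6)·P(H6)
      = 0.15·0.062 + 0.07·0.061 + 0.13·0.171 + 0.16·0.155 + 0.19·0.223 + 0.14·0.328
      = 0.0093 + 0.00427 + 0.02223 + 0.0248 + 0.04237 + 0.04592 = 0.14889

P(D) ≈ 0.1489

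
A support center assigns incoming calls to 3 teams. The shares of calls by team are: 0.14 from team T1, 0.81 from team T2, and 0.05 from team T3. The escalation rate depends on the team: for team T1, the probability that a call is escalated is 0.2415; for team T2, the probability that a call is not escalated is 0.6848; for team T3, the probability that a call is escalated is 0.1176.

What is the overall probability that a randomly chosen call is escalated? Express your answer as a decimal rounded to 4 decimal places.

P(E|T2) = 1 − 0.6848 = 0.3152.
P(E) = P(E|T1)·P(T1) + P(E|T2)·P(T2) + P(E|T3)·P(T3)
      = 0.2415·0.14 + 0.3152·0.81 + 0.1176·0.05
      = 0.03381 + 0.255312 + 0.00588 = 0.295002

P(E) ≈ 0.2950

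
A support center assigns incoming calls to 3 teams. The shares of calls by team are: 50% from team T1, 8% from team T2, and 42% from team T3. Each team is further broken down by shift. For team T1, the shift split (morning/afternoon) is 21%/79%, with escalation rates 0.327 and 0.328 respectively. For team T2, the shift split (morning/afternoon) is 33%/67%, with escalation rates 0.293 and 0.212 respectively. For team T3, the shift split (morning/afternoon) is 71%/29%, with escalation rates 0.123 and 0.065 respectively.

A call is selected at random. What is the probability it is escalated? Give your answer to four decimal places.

P(E|T1) = 0.21·0.327 + 0.79·0.328 = 0.06867 + 0.25912 = 0.32779
P(E|T2) = 0.33·0.293 + 0.67·0.212 = 0.09669 + 0.14204 = 0.23873
P(E|T3) = 0.71·0.123 + 0.29·0.065 = 0.08733 + 0.01885 = 0.10618
By total probability over the outer partition,
P(E) = 0.5·0.32779 + 0.08·0.23873 + 0.42·0.10618
      = 0.163895 + 0.0190984 + 0.0445956 = 0.227589

0.2276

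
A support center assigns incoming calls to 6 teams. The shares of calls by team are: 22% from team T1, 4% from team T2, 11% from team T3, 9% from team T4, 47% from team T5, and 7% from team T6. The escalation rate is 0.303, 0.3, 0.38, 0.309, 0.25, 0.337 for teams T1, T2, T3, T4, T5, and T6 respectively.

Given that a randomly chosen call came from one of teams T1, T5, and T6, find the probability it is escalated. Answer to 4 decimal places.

0.2734

Let S = {T1, T5, T6}.
P(S) = 0.22 + 0.47 + 0.07 = 0.76.
P(E ∩ S) = 0.303·0.22 + 0.25·0.47 + 0.337·0.07 = 0.06666 + 0.1175 + 0.02359 = 0.20775.
P(E | S) = 0.20775 / 0.76 = 0.273355…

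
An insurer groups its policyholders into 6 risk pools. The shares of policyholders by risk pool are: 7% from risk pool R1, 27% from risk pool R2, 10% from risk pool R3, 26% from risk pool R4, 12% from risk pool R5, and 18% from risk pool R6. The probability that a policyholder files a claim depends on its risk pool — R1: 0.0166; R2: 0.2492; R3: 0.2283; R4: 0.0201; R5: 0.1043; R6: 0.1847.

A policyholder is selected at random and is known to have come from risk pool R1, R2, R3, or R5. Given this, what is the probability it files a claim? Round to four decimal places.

P(C|S) ≈ 0.1853

Let S = {R1, R2, R3, R5}.
P(S) = 0.07 + 0.27 + 0.1 + 0.12 = 0.56.
P(C ∩ S) = 0.0166·0.07 + 0.2492·0.27 + 0.2283·0.1 + 0.1043·0.12 = 0.001162 + 0.067284 + 0.02283 + 0.012516 = 0.103792.
P(C | S) = 0.103792 / 0.56 = 0.185343…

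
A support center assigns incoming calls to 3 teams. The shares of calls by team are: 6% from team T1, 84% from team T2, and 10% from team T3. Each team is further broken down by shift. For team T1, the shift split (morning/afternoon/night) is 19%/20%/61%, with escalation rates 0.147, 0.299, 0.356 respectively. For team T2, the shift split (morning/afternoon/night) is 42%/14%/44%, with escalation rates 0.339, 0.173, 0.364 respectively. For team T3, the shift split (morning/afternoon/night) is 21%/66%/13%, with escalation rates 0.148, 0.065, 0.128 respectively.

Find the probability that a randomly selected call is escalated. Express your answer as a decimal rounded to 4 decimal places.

P(E) ≈ 0.3018

P(E|T1) = 0.19·0.147 + 0.2·0.299 + 0.61·0.356 = 0.02793 + 0.0598 + 0.21716 = 0.30489
P(E|T2) = 0.42·0.339 + 0.14·0.173 + 0.44·0.364 = 0.14238 + 0.02422 + 0.16016 = 0.32676
P(E|T3) = 0.21·0.148 + 0.66·0.065 + 0.13·0.128 = 0.03108 + 0.0429 + 0.01664 = 0.09062
By total probability over the outer partition,
P(E) = 0.06·0.30489 + 0.84·0.32676 + 0.1·0.09062
      = 0.0182934 + 0.2744784 + 0.009062 = 0.3018338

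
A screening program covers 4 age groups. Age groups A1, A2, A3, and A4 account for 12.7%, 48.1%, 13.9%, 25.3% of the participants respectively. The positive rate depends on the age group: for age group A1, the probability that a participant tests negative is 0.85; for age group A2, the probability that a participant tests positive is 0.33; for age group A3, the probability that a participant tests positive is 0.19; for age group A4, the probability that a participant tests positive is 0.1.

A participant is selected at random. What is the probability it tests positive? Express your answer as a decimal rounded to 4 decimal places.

0.2295

P(T|A1) = 1 − 0.85 = 0.15.
P(T) = P(T|A1)·P(A1) + P(T|A2)·P(A2) + P(T|A3)·P(A3) + P(T|A4)·P(A4)
      = 0.15·0.127 + 0.33·0.481 + 0.19·0.139 + 0.1·0.253
      = 0.01905 + 0.15873 + 0.02641 + 0.0253 = 0.22949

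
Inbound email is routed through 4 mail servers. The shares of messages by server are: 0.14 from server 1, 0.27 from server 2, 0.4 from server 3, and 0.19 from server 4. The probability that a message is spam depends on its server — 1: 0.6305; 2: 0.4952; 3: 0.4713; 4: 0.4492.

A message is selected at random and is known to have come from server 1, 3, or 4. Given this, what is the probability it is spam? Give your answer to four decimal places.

Let J = {1, 3, 4}.
P(J) = 0.14 + 0.4 + 0.19 = 0.73.
P(S ∩ J) = 0.6305·0.14 + 0.4713·0.4 + 0.4492·0.19 = 0.08827 + 0.18852 + 0.085348 = 0.362138.
P(S | J) = 0.362138 / 0.73 = 0.496079…

P(S|J) ≈ 0.4961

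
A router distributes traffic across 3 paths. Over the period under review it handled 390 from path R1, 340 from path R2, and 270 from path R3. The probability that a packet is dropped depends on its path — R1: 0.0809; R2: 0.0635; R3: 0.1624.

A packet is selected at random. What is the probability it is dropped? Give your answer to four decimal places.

Total: 390 + 340 + 270 = 1000.
P(R1) = 390/1000 = 0.39. P(R2) = 340/1000 = 0.34. P(R3) = 270/1000 = 0.27.
Using total probability over the partition,
P(L) = P(L|R1)·P(R1) + P(L|R2)·P(R2) + P(L|R3)·P(R3)
      = 0.0809·0.39 + 0.0635·0.34 + 0.1624·0.27
      = 0.031551 + 0.02159 + 0.043848 = 0.096989

0.0970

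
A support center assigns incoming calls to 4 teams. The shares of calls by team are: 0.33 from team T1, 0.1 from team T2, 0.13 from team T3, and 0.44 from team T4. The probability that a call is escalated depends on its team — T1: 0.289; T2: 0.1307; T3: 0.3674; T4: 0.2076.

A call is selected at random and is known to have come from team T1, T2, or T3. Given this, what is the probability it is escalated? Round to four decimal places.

Let S = {T1, T2, T3}.
P(S) = 0.33 + 0.1 + 0.13 = 0.56.
P(E ∩ S) = 0.289·0.33 + 0.1307·0.1 + 0.3674·0.13 = 0.09537 + 0.01307 + 0.047762 = 0.156202.
P(E | S) = 0.156202 / 0.56 = 0.278932…

0.2789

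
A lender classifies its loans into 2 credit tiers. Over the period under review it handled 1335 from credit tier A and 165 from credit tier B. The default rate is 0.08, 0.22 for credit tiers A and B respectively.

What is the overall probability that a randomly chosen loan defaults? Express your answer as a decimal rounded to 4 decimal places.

Total: 1335 + 165 = 1500.
P(A) = 1335/1500 = 0.89. P(B) = 165/1500 = 0.11.
P(D) = P(D|A)·P(A) + P(D|B)·P(B)
      = 0.08·0.89 + 0.22·0.11
      = 0.0712 + 0.0242 = 0.0954

P(D) ≈ 0.0954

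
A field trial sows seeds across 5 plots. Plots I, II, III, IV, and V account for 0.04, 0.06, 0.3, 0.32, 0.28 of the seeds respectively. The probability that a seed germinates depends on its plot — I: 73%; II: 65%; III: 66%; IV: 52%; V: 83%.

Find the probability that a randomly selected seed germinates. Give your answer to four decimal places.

0.6650

By the law of total probability,
P(G) = P(G|I)·P(I) + P(G|II)·P(II) + P(G|III)·P(III) + P(G|IV)·P(IV) + P(G|V)·P(V)
      = 0.73·0.04 + 0.65·0.06 + 0.66·0.3 + 0.52·0.32 + 0.83·0.28
      = 0.0292 + 0.039 + 0.198 + 0.1664 + 0.2324 = 0.665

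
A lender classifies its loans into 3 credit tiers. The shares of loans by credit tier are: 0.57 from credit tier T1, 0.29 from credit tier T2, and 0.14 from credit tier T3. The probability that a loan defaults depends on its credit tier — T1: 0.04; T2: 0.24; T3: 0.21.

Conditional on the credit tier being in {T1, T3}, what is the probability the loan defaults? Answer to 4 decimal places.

Let S = {T1, T3}.
P(S) = 0.57 + 0.14 = 0.71.
P(D ∩ S) = 0.04·0.57 + 0.21·0.14 = 0.0228 + 0.0294 = 0.0522.
P(D | S) = 0.0522 / 0.71 = 0.073521…

P(D|S) ≈ 0.0735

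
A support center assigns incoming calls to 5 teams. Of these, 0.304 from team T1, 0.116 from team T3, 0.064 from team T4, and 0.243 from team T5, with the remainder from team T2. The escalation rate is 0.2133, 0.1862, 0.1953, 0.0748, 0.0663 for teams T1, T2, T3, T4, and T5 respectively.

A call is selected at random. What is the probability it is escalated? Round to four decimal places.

P(T2) = 1 − (0.304 + 0.116 + 0.064 + 0.243) = 0.273.
P(E) = P(E|T1)·P(T1) + P(E|T2)·P(T2) + P(E|T3)·P(T3) + P(E|T4)·P(T4) + P(E|T5)·P(T5)
      = 0.2133·0.304 + 0.1862·0.273 + 0.1953·0.116 + 0.0748·0.064 + 0.0663·0.243
      = 0.0648432 + 0.0508326 + 0.0226548 + 0.0047872 + 0.0161109 = 0.1592287

P(E) ≈ 0.1592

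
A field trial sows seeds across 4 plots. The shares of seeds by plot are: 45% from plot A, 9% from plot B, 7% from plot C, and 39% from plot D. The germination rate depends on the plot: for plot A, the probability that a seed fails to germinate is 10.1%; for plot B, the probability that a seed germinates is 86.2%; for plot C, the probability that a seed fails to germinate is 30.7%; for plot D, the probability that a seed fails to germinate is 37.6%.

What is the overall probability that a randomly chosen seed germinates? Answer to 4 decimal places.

P(G) ≈ 0.7740

P(G|A) = 1 − 0.101 = 0.899.
P(G|C) = 1 − 0.307 = 0.693.
P(G|D) = 1 − 0.376 = 0.624.
P(G) = P(G|A)·P(A) + P(G|B)·P(B) + P(G|C)·P(C) + P(G|D)·P(D)
      = 0.899·0.45 + 0.862·0.09 + 0.693·0.07 + 0.624·0.39
      = 0.40455 + 0.07758 + 0.04851 + 0.24336 = 0.774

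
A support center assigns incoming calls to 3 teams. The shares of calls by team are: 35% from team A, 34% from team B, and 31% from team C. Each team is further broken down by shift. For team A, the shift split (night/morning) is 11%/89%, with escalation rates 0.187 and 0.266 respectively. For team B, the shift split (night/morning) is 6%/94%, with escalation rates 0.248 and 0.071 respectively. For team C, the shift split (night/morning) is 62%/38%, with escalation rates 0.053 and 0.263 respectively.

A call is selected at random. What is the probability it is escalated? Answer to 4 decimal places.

P(E) ≈ 0.1590

P(E|A) = 0.11·0.187 + 0.89·0.266 = 0.02057 + 0.23674 = 0.25731
P(E|B) = 0.06·0.248 + 0.94·0.071 = 0.01488 + 0.06674 = 0.08162
P(E|C) = 0.62·0.053 + 0.38·0.263 = 0.03286 + 0.09994 = 0.1328
By total probability over the outer partition,
P(E) = 0.35·0.25731 + 0.34·0.08162 + 0.31·0.1328
      = 0.0900585 + 0.0277508 + 0.041168 = 0.1589773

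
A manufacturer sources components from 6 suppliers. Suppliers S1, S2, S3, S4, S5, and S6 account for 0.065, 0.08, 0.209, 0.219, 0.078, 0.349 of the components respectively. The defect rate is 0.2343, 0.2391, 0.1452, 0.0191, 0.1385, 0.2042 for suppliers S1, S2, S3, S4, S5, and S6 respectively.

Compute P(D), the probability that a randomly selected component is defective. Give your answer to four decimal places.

P(D) = P(D|S1)·P(S1) + P(D|S2)·P(S2) + P(D|S3)·P(S3) + P(D|S4)·P(S4) + P(D|S5)·P(S5) + P(D|S6)·P(S6)
      = 0.2343·0.065 + 0.2391·0.08 + 0.1452·0.209 + 0.0191·0.219 + 0.1385·0.078 + 0.2042·0.349
      = 0.0152295 + 0.019128 + 0.0303468 + 0.0041829 + 0.010803 + 0.0712658 = 0.150956

0.1510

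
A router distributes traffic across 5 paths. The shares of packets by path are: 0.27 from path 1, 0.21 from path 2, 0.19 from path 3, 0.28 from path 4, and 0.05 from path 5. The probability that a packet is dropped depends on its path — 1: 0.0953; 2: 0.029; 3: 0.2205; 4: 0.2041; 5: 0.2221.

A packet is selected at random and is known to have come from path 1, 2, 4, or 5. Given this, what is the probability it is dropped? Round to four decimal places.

Let S = {1, 2, 4, 5}.
P(S) = 0.27 + 0.21 + 0.28 + 0.05 = 0.81.
P(L ∩ S) = 0.0953·0.27 + 0.029·0.21 + 0.2041·0.28 + 0.2221·0.05 = 0.025731 + 0.00609 + 0.057148 + 0.011105 = 0.100074.
P(L | S) = 0.100074 / 0.81 = 0.123548…

P(L|S) ≈ 0.1235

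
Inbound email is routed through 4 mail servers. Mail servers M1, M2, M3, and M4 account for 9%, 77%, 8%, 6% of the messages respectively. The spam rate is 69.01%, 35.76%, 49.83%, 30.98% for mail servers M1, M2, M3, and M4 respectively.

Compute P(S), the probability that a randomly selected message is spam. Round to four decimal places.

0.3959

P(S) = P(S|M1)·P(M1) + P(S|M2)·P(M2) + P(S|M3)·P(M3) + P(S|M4)·P(M4)
      = 0.6901·0.09 + 0.3576·0.77 + 0.4983·0.08 + 0.3098·0.06
      = 0.062109 + 0.275352 + 0.039864 + 0.018588 = 0.395913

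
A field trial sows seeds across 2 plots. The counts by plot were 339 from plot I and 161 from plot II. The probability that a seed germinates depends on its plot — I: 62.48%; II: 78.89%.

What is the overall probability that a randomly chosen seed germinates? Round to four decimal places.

0.6776

Total: 339 + 161 = 500.
P(I) = 339/500 = 0.678. P(II) = 161/500 = 0.322.
P(G) = P(G|I)·P(I) + P(G|II)·P(II)
      = 0.6248·0.678 + 0.7889·0.322
      = 0.4236144 + 0.2540258 = 0.6776402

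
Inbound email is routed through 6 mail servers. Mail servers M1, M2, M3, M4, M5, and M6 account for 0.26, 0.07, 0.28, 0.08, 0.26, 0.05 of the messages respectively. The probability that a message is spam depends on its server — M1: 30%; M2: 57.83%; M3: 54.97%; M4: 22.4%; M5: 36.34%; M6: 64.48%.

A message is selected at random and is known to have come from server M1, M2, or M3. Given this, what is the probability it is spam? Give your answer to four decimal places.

Let J = {M1, M2, M3}.
P(J) = 0.26 + 0.07 + 0.28 = 0.61.
P(S ∩ J) = 0.3·0.26 + 0.5783·0.07 + 0.5497·0.28 = 0.078 + 0.040481 + 0.153916 = 0.272397.
P(S | J) = 0.272397 / 0.61 = 0.446552…

P(S|J) ≈ 0.4466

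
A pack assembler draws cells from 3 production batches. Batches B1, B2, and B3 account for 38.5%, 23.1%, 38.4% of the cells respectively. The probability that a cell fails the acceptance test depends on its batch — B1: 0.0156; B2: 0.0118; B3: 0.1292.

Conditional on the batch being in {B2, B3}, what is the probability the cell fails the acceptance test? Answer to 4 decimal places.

Let S = {B2, B3}.
P(S) = 0.231 + 0.384 = 0.615.
P(F ∩ S) = 0.0118·0.231 + 0.1292·0.384 = 0.0027258 + 0.0496128 = 0.0523386.
P(F | S) = 0.0523386 / 0.615 = 0.085103…

P(F|S) ≈ 0.0851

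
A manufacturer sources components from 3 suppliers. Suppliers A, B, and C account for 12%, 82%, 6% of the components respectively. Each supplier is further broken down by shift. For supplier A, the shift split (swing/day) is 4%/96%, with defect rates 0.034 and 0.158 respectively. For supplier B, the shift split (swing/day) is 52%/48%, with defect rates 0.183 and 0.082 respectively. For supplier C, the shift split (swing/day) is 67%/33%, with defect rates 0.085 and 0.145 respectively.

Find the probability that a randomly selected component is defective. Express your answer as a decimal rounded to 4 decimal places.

P(D|A) = 0.04·0.034 + 0.96·0.158 = 0.00136 + 0.15168 = 0.15304
P(D|B) = 0.52·0.183 + 0.48·0.082 = 0.09516 + 0.03936 = 0.13452
P(D|C) = 0.67·0.085 + 0.33·0.145 = 0.05695 + 0.04785 = 0.1048
Then overall,
P(D) = 0.12·0.15304 + 0.82·0.13452 + 0.06·0.1048
      = 0.0183648 + 0.1103064 + 0.006288 = 0.1349592

0.1350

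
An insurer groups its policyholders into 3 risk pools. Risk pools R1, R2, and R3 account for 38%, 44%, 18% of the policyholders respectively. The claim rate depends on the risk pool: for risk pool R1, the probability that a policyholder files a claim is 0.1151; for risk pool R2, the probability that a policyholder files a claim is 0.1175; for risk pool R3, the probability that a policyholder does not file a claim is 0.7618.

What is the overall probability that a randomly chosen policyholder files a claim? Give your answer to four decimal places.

P(C|R3) = 1 − 0.7618 = 0.2382.
P(C) = P(C|R1)·P(R1) + P(C|R2)·P(R2) + P(C|R3)·P(R3)
      = 0.1151·0.38 + 0.1175·0.44 + 0.2382·0.18
      = 0.043738 + 0.0517 + 0.042876 = 0.138314

P(C) ≈ 0.1383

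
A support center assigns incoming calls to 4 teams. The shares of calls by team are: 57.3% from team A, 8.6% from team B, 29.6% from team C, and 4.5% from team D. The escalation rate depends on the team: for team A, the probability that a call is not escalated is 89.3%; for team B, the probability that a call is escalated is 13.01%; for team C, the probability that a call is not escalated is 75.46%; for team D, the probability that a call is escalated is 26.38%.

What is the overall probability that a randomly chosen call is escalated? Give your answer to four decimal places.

0.1570

P(E|A) = 1 − 0.893 = 0.107.
P(E|C) = 1 − 0.7546 = 0.2454.
Summing over the partition,
P(E) = P(E|A)·P(A) + P(E|B)·P(B) + P(E|C)·P(C) + P(E|D)·P(D)
      = 0.107·0.573 + 0.1301·0.086 + 0.2454·0.296 + 0.2638·0.045
      = 0.061311 + 0.0111886 + 0.0726384 + 0.011871 = 0.157009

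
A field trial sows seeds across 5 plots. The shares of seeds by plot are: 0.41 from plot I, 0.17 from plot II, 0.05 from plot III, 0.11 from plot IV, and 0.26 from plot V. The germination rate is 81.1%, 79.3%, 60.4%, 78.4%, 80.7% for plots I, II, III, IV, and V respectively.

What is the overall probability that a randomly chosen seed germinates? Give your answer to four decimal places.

0.7936

P(G) = P(G|I)·P(I) + P(G|II)·P(II) + P(G|III)·P(III) + P(G|IV)·P(IV) + P(G|V)·P(V)
      = 0.811·0.41 + 0.793·0.17 + 0.604·0.05 + 0.784·0.11 + 0.807·0.26
      = 0.33251 + 0.13481 + 0.0302 + 0.08624 + 0.20982 = 0.79358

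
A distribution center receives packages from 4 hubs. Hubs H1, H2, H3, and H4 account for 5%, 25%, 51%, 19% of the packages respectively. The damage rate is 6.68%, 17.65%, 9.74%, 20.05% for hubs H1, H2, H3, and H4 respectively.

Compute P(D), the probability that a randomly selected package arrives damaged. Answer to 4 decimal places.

Using total probability over the partition,
P(D) = P(D|H1)·P(H1) + P(D|H2)·P(H2) + P(D|H3)·P(H3) + P(D|H4)·P(H4)
      = 0.0668·0.05 + 0.1765·0.25 + 0.0974·0.51 + 0.2005·0.19
      = 0.00334 + 0.044125 + 0.049674 + 0.038095 = 0.135234

P(D) ≈ 0.1352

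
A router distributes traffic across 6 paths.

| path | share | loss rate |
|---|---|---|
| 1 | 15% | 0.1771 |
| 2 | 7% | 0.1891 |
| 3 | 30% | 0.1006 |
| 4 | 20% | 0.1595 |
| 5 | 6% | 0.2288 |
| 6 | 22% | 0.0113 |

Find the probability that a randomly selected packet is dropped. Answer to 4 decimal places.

0.1181

P(L) = P(L|1)·P(1) + P(L|2)·P(2) + P(L|3)·P(3) + P(L|4)·P(4) + P(L|5)·P(5) + P(L|6)·P(6)
      = 0.1771·0.15 + 0.1891·0.07 + 0.1006·0.3 + 0.1595·0.2 + 0.2288·0.06 + 0.0113·0.22
      = 0.026565 + 0.013237 + 0.03018 + 0.0319 + 0.013728 + 0.002486 = 0.118096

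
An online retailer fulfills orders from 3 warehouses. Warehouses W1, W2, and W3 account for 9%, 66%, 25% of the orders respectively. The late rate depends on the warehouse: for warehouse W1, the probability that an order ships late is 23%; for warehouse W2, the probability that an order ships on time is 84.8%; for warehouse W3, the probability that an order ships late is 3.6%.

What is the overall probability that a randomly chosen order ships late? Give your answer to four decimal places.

0.1300

P(L|W2) = 1 − 0.848 = 0.152.
P(L) = P(L|W1)·P(W1) + P(L|W2)·P(W2) + P(L|W3)·P(W3)
      = 0.23·0.09 + 0.152·0.66 + 0.036·0.25
      = 0.0207 + 0.10032 + 0.009 = 0.13002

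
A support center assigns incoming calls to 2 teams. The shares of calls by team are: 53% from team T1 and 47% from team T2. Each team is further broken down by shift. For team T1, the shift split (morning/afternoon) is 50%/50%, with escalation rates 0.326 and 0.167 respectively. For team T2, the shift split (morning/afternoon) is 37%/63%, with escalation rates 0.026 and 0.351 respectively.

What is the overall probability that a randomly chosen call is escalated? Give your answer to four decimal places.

P(E|T1) = 0.5·0.326 + 0.5·0.167 = 0.163 + 0.0835 = 0.2465
P(E|T2) = 0.37·0.026 + 0.63·0.351 = 0.00962 + 0.22113 = 0.23075
Then overall,
P(E) = 0.53·0.2465 + 0.47·0.23075
      = 0.130645 + 0.1084525 = 0.2390975

0.2391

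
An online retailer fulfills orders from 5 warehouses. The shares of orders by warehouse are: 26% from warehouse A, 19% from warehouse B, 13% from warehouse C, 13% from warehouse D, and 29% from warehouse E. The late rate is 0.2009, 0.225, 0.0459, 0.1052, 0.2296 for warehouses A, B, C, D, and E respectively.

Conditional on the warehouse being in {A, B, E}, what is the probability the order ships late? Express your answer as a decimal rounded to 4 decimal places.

P(L|S) ≈ 0.2183

Let S = {A, B, E}.
P(S) = 0.26 + 0.19 + 0.29 = 0.74.
P(L ∩ S) = 0.2009·0.26 + 0.225·0.19 + 0.2296·0.29 = 0.052234 + 0.04275 + 0.066584 = 0.161568.
P(L | S) = 0.161568 / 0.74 = 0.218335…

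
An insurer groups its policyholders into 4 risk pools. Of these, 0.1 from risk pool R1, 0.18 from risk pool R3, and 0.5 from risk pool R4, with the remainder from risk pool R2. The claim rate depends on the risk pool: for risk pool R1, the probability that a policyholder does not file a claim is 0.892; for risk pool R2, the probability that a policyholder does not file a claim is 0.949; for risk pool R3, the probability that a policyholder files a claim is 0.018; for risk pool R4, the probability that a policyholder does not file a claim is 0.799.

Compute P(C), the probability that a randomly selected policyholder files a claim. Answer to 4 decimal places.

0.1258

P(R2) = 1 − (0.1 + 0.18 + 0.5) = 0.22.
P(C|R1) = 1 − 0.892 = 0.108.
P(C|R2) = 1 − 0.949 = 0.051.
P(C|R4) = 1 − 0.799 = 0.201.
P(C) = P(C|R1)·P(R1) + P(C|R2)·P(R2) + P(C|R3)·P(R3) + P(C|R4)·P(R4)
      = 0.108·0.1 + 0.051·0.22 + 0.018·0.18 + 0.201·0.5
      = 0.0108 + 0.01122 + 0.00324 + 0.1005 = 0.12576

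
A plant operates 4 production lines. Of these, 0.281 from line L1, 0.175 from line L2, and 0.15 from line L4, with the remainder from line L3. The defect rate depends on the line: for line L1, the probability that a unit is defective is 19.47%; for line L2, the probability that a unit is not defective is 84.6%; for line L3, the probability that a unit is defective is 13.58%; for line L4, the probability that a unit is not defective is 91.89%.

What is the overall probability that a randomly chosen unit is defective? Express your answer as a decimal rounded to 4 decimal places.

0.1473

P(L3) = 1 − (0.281 + 0.175 + 0.15) = 0.394.
P(D|L2) = 1 − 0.846 = 0.154.
P(D|L4) = 1 − 0.9189 = 0.0811.
P(D) = P(D|L1)·P(L1) + P(D|L2)·P(L2) + P(D|L3)·P(L3) + P(D|L4)·P(L4)
      = 0.1947·0.281 + 0.154·0.175 + 0.1358·0.394 + 0.0811·0.15
      = 0.0547107 + 0.02695 + 0.0535052 + 0.012165 = 0.1473309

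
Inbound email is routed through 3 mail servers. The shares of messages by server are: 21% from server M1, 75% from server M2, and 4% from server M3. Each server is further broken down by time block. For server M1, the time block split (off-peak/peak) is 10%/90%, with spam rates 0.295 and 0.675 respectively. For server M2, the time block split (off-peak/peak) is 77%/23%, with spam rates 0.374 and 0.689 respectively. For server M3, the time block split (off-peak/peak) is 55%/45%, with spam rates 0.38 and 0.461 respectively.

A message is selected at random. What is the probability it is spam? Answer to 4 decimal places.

0.4853

P(S|M1) = 0.1·0.295 + 0.9·0.675 = 0.0295 + 0.6075 = 0.637
P(S|M2) = 0.77·0.374 + 0.23·0.689 = 0.28798 + 0.15847 = 0.44645
P(S|M3) = 0.55·0.38 + 0.45·0.461 = 0.209 + 0.20745 = 0.41645
Then overall,
P(S) = 0.21·0.637 + 0.75·0.44645 + 0.04·0.41645
      = 0.13377 + 0.3348375 + 0.016658 = 0.4852655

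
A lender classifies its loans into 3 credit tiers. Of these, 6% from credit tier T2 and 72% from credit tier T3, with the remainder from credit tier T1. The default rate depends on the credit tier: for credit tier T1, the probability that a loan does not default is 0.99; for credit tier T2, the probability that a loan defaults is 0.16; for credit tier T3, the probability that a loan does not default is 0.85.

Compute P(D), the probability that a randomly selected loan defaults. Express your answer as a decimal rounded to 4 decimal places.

P(T1) = 1 − (0.06 + 0.72) = 0.22.
P(D|T1) = 1 − 0.99 = 0.01.
P(D|T3) = 1 − 0.85 = 0.15.
By the law of total probability,
P(D) = P(D|T1)·P(T1) + P(D|T2)·P(T2) + P(D|T3)·P(T3)
      = 0.01·0.22 + 0.16·0.06 + 0.15·0.72
      = 0.0022 + 0.0096 + 0.108 = 0.1198

0.1198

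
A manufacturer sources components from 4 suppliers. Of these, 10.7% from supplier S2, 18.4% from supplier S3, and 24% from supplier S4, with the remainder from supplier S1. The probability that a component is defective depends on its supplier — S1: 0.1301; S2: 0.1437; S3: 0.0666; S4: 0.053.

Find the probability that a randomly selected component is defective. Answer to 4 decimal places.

P(S1) = 1 − (0.107 + 0.184 + 0.24) = 0.469.
P(D) = P(D|S1)·P(S1) + P(D|S2)·P(S2) + P(D|S3)·P(S3) + P(D|S4)·P(S4)
      = 0.1301·0.469 + 0.1437·0.107 + 0.0666·0.184 + 0.053·0.24
      = 0.0610169 + 0.0153759 + 0.0122544 + 0.01272 = 0.1013672

P(D) ≈ 0.1014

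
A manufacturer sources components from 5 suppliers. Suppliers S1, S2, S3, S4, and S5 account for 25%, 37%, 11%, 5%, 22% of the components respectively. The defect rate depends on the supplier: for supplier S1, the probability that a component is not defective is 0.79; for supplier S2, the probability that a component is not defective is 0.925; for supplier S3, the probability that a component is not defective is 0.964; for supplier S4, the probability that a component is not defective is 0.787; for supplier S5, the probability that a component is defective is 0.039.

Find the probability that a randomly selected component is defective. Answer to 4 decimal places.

P(D) ≈ 0.1034

P(D|S1) = 1 − 0.79 = 0.21.
P(D|S2) = 1 − 0.925 = 0.075.
P(D|S3) = 1 − 0.964 = 0.036.
P(D|S4) = 1 − 0.787 = 0.213.
Summing over the partition,
P(D) = P(D|S1)·P(S1) + P(D|S2)·P(S2) + P(D|S3)·P(S3) + P(D|S4)·P(S4) + P(D|S5)·P(S5)
      = 0.21·0.25 + 0.075·0.37 + 0.036·0.11 + 0.213·0.05 + 0.039·0.22
      = 0.0525 + 0.02775 + 0.00396 + 0.01065 + 0.00858 = 0.10344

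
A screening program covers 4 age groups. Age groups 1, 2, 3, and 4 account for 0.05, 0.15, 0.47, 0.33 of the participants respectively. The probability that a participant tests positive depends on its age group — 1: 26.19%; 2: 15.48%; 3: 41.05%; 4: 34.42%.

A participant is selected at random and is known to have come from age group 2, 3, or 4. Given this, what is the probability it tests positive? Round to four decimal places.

Let S = {2, 3, 4}.
P(S) = 0.15 + 0.47 + 0.33 = 0.95.
P(T ∩ S) = 0.1548·0.15 + 0.4105·0.47 + 0.3442·0.33 = 0.02322 + 0.192935 + 0.113586 = 0.329741.
P(T | S) = 0.329741 / 0.95 = 0.347096…

P(T|S) ≈ 0.3471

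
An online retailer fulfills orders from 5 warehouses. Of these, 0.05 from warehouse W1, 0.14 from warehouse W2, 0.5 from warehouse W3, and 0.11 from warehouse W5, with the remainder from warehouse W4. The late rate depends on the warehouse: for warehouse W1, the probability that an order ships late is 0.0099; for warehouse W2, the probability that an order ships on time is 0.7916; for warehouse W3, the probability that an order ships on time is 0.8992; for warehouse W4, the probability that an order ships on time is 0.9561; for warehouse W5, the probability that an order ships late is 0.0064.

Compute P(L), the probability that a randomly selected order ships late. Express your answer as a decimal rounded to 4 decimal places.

P(L) ≈ 0.0896

P(W4) = 1 − (0.05 + 0.14 + 0.5 + 0.11) = 0.2.
P(L|W2) = 1 − 0.7916 = 0.2084.
P(L|W3) = 1 − 0.8992 = 0.1008.
P(L|W4) = 1 − 0.9561 = 0.0439.
Summing over the partition,
P(L) = P(L|W1)·P(W1) + P(L|W2)·P(W2) + P(L|W3)·P(W3) + P(L|W4)·P(W4) + P(L|W5)·P(W5)
      = 0.0099·0.05 + 0.2084·0.14 + 0.1008·0.5 + 0.0439·0.2 + 0.0064·0.11
      = 0.000495 + 0.029176 + 0.0504 + 0.00878 + 0.000704 = 0.089555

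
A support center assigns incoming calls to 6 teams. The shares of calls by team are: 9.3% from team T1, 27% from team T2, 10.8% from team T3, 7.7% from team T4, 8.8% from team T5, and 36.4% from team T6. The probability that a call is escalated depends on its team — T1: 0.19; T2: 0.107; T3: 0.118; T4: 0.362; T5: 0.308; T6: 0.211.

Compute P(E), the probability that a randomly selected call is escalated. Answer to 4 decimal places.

P(E) ≈ 0.1911

P(E) = P(E|T1)·P(T1) + P(E|T2)·P(T2) + P(E|T3)·P(T3) + P(E|T4)·P(T4) + P(E|T5)·P(T5) + P(E|T6)·P(T6)
      = 0.19·0.093 + 0.107·0.27 + 0.118·0.108 + 0.362·0.077 + 0.308·0.088 + 0.211·0.364
      = 0.01767 + 0.02889 + 0.012744 + 0.027874 + 0.027104 + 0.076804 = 0.191086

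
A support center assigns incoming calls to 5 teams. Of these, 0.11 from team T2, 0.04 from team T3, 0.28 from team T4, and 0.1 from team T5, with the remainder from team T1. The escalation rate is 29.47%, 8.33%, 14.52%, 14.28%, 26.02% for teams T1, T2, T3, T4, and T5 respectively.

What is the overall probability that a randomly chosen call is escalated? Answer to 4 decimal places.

0.2195

P(T1) = 1 − (0.11 + 0.04 + 0.28 + 0.1) = 0.47.
Using total probability over the partition,
P(E) = P(E|T1)·P(T1) + P(E|T2)·P(T2) + P(E|T3)·P(T3) + P(E|T4)·P(T4) + P(E|T5)·P(T5)
      = 0.2947·0.47 + 0.0833·0.11 + 0.1452·0.04 + 0.1428·0.28 + 0.2602·0.1
      = 0.138509 + 0.009163 + 0.005808 + 0.039984 + 0.02602 = 0.219484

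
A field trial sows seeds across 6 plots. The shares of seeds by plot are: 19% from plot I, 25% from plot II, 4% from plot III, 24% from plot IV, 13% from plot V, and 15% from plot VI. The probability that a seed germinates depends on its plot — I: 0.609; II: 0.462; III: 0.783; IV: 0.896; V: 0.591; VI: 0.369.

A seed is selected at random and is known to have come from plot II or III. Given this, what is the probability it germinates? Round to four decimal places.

Let S = {II, III}.
P(S) = 0.25 + 0.04 = 0.29.
P(G ∩ S) = 0.462·0.25 + 0.783·0.04 = 0.1155 + 0.03132 = 0.14682.
P(G | S) = 0.14682 / 0.29 = 0.506276…

P(G|S) ≈ 0.5063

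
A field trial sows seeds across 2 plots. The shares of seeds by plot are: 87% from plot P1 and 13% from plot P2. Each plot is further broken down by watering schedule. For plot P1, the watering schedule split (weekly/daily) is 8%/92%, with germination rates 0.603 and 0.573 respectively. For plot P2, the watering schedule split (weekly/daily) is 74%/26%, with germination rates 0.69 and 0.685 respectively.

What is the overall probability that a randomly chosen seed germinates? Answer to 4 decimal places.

0.5901

P(G|P1) = 0.08·0.603 + 0.92·0.573 = 0.04824 + 0.52716 = 0.5754
P(G|P2) = 0.74·0.69 + 0.26·0.685 = 0.5106 + 0.1781 = 0.6887
By total probability over the outer partition,
P(G) = 0.87·0.5754 + 0.13·0.6887
      = 0.500598 + 0.089531 = 0.590129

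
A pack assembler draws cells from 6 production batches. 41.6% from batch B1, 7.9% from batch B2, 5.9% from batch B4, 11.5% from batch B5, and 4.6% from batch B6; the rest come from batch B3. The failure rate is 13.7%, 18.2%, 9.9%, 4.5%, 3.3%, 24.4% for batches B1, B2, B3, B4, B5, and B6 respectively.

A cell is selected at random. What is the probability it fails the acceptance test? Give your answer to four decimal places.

P(B3) = 1 − (0.416 + 0.079 + 0.059 + 0.115 + 0.046) = 0.285.
P(F) = P(F|B1)·P(B1) + P(F|B2)·P(B2) + P(F|B3)·P(B3) + P(F|B4)·P(B4) + P(F|B5)·P(B5) + P(F|B6)·P(B6)
      = 0.137·0.416 + 0.182·0.079 + 0.099·0.285 + 0.045·0.059 + 0.033·0.115 + 0.244·0.046
      = 0.056992 + 0.014378 + 0.028215 + 0.002655 + 0.003795 + 0.011224 = 0.117259

P(F) ≈ 0.1173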